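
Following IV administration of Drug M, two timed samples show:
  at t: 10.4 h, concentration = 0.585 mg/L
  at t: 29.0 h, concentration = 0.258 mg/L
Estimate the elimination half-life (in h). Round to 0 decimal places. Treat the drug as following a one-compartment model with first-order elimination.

16 h

k = ln(C₁/C₂) / (t₂ − t₁) = ln(0.585/0.258) / (29.0 − 10.4)
  = 0.8187 / 18.60 = 0.04402 h⁻¹
t½ = ln2 / k = 0.693147 / 0.04402 = 15.75 h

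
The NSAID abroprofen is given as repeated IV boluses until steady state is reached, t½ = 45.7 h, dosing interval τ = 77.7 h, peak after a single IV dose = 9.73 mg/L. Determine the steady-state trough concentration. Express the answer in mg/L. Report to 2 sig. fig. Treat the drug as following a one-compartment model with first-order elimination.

k = ln2 / t½ = 0.693147 / 45.7 = 0.01517 h⁻¹
e^(−kτ) = e^(−0.01517 × 77.7) = 0.3077
Accumulation ratio R = 1 / (1 − e^(−kτ)) = 1 / (1 − 0.3077) = 1.444
Steady-state trough = C₀ × R × e^(−kτ) = 9.73 × 1.444 × 0.3077 = 4.323 mg/L

4.3 mg/L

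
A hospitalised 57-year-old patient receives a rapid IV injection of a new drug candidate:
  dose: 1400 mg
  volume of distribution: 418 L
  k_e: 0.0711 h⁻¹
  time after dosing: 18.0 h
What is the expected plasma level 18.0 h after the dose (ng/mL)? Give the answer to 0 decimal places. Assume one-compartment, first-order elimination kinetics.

C₀ = Dose / Vd = 1400 / 418 = 3.349 mg/L
C = C₀ · e^(−k·t) = 3.349 × e^(−0.07110 × 18.0)
  = 3.349 × 0.2781 = 0.9314 mg/L
Convert: 0.9314 mg/L × 1000 = 931.4 ng/mL

931 ng/mL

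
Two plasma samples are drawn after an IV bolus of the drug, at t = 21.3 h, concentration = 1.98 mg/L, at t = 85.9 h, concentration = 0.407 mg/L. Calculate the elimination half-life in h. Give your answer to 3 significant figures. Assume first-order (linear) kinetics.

k = ln(C₁/C₂) / (t₂ − t₁) = ln(1.98/0.407) / (85.9 − 21.3)
  = 1.582 / 64.60 = 0.02449 h⁻¹
t½ = ln2 / k = 0.693147 / 0.02449 = 28.30 h

28.3 h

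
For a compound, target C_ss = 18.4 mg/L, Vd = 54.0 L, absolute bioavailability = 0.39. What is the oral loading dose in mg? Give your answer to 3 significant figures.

2550 mg

LD = Css × Vd / F = 18.4 × 54.0 / 0.39 = 2548 mg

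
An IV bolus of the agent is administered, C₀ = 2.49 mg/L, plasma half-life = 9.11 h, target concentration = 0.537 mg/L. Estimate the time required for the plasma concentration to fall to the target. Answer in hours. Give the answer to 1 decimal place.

k = ln2 / t½ = 0.693147 / 9.11 = 0.07609 h⁻¹
t = ln(C₀ / C) / k = ln(2.490 / 0.537) / 0.07609
  = ln(4.637) / 0.07609 = 1.534 / 0.07609 = 20.16 h

20.2 h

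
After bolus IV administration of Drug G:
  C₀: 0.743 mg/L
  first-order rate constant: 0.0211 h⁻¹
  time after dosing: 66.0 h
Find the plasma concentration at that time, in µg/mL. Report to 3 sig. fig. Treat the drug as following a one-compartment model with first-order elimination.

0.185 µg/mL

C = C₀ · e^(−k·t) = 0.7430 × e^(−0.02110 × 66.0)
  = 0.7430 × 0.2484 = 0.1846 mg/L
(0.1846 mg/L = 0.1846 µg/mL)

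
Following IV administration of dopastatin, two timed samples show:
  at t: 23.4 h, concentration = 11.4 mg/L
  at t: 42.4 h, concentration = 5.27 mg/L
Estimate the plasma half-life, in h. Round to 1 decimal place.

17.1 h

k = ln(C₁/C₂) / (t₂ − t₁) = ln(11.4/5.27) / (42.4 − 23.4)
  = 0.7716 / 19.00 = 0.04061 h⁻¹
t½ = ln2 / k = 0.693147 / 0.04061 = 17.07 h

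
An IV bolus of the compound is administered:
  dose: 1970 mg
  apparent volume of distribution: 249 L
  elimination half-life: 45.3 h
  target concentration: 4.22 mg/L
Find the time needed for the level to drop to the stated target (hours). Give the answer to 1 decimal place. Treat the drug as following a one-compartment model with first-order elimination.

41.1 h

C₀ = Dose / Vd = 1970 / 249 = 7.912 mg/L
k = ln2 / t½ = 0.693147 / 45.3 = 0.01530 h⁻¹
t = ln(C₀ / C) / k = ln(7.912 / 4.22) / 0.01530
  = ln(1.875) / 0.01530 = 0.6286 / 0.01530 = 41.08 h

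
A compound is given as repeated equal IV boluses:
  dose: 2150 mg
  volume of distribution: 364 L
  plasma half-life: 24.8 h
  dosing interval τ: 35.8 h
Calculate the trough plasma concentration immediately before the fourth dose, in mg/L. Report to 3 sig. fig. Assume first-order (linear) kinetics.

C₀ per dose = Dose / Vd = 2150 / 364 = 5.907 mg/L
k = ln2 / t½ = 0.693147 / 24.8 = 0.02795 h⁻¹
Fraction remaining after one interval: r = e^(−kτ) = e^(−0.02795 × 35.8) = 0.3677
Before dose 4, 3 doses have been given (aged 1τ, 2τ, 3τ).
C_trough = C₀ × (r + r² + … + r^3) = C₀ × r(1−r^3)/(1−r)
        = 5.907 × 0.3677 × (1 − 0.04971) / (1 − 0.3677) = 3.264 mg/L

3.26 mg/L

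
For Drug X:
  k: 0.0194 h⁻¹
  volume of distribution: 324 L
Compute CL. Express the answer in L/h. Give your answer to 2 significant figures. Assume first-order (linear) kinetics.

CL = k × Vd = 0.0194 × 324 = 6.286 L/h

6.3 L/h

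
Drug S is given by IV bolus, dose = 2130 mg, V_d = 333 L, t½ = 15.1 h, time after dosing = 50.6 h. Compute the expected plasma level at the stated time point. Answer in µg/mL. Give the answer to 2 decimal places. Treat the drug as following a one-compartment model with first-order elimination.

0.63 µg/mL

C₀ = Dose / Vd = 2130 / 333 = 6.396 mg/L
k = ln2 / t½ = 0.693147 / 15.1 = 0.04590 h⁻¹
C = C₀ · e^(−k·t) = 6.396 × e^(−0.04590 × 50.6)
  = 6.396 × 0.09802 = 0.6269 mg/L
(0.6269 mg/L = 0.6269 µg/mL)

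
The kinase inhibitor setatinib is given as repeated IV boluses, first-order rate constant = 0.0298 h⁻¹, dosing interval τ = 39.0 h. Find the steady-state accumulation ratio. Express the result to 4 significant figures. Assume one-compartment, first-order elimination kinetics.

1.455

e^(−kτ) = e^(−0.02980 × 39.0) = 0.3128
Accumulation ratio R = 1 / (1 − e^(−kτ)) = 1 / (1 − 0.3128) = 1.455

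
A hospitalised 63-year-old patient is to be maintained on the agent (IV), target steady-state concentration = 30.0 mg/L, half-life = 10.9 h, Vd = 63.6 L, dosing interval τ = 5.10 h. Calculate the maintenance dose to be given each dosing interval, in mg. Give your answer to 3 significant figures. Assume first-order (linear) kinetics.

k = ln2 / t½ = 0.693147 / 10.9 = 0.06359 h⁻¹
CL = k × Vd = 0.06359 × 63.6 = 4.044 L/h
At steady state, Dose/τ = Css × CL.
Dose = Css × CL × τ = 30.0 × 4.044 × 5.10 = 618.7 mg

619 mg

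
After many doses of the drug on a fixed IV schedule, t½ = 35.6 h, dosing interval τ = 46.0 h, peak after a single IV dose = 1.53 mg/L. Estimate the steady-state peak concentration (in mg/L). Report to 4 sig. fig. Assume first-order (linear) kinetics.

2.586 mg/L

k = ln2 / t½ = 0.693147 / 35.6 = 0.01947 h⁻¹
e^(−kτ) = e^(−0.01947 × 46.0) = 0.4084
Accumulation ratio R = 1 / (1 − e^(−kτ)) = 1 / (1 − 0.4084) = 1.690
Steady-state peak = C₀ × R = 1.53 × 1.690 = 2.586 mg/L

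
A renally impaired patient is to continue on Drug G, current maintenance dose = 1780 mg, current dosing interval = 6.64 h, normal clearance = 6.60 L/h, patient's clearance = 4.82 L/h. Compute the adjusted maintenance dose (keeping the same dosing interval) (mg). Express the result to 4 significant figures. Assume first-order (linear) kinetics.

To keep the same average steady-state level, dosing rate must scale with clearance.
CL ratio = 4.82 / 6.60 = 0.7303
New dose (same interval) = 1780 × 0.7303 = 1300 mg

1300 mg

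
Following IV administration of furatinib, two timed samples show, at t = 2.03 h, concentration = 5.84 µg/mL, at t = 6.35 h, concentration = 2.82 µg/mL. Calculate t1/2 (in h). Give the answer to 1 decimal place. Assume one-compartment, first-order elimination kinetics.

k = ln(C₁/C₂) / (t₂ − t₁) = ln(5.84/2.82) / (6.35 − 2.03)
  = 0.7280 / 4.320 = 0.1685 h⁻¹
t½ = ln2 / k = 0.693147 / 0.1685 = 4.114 h

4.1 h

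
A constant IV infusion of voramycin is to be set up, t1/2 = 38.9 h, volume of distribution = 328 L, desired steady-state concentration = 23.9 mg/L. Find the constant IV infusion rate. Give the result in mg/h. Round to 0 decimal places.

k = ln2 / t½ = 0.693147 / 38.9 = 0.01782 h⁻¹
CL = k × Vd = 0.01782 × 328 = 5.845 L/h
At steady state, infusion rate R₀ = Css × CL = 23.9 × 5.845 = 139.7 mg/h

140 mg/h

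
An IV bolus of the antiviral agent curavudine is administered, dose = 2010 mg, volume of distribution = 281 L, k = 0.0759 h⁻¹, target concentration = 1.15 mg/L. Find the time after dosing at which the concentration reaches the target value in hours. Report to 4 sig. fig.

24.08 h

C₀ = Dose / Vd = 2010 / 281 = 7.153 mg/L
t = ln(C₀ / C) / k = ln(7.153 / 1.15) / 0.07590
  = ln(6.220) / 0.07590 = 1.828 / 0.07590 = 24.08 h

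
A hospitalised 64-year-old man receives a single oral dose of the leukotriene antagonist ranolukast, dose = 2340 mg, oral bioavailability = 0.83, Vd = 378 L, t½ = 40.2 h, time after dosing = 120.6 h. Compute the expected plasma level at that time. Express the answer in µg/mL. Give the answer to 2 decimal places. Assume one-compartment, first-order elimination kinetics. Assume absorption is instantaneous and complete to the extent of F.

0.64 µg/mL

Amount reaching circulation = F × Dose = 0.83 × 2340 = 1942 mg
C₀ = F·Dose / Vd = 1942 / 378 = 5.138 mg/L
k = ln2 / t½ = 0.693147 / 40.2 = 0.01724 h⁻¹
t / t½ = 120.6 / 40.2 = 3 half-lives
C = C₀ × (1/2)^3 = 5.138 × 0.1250 = 0.6423 mg/L
(0.6423 mg/L = 0.6423 µg/mL)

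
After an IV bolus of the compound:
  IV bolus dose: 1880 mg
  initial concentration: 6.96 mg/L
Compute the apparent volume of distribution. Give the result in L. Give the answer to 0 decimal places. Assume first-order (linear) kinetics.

270 L

Vd = Dose / C₀ = 1880 / 6.96 = 270.1 L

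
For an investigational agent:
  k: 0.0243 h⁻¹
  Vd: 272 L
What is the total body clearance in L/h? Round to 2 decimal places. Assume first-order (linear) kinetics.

CL = k × Vd = 0.0243 × 272 = 6.610 L/h

6.61 L/h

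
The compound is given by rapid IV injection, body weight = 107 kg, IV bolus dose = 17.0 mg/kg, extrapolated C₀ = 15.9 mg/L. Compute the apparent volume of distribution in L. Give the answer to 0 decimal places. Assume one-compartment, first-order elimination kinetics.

114 L

Dose = 17.0 × 107 = 1819 mg
Vd = Dose / C₀ = 1819 / 15.9 = 114.4 L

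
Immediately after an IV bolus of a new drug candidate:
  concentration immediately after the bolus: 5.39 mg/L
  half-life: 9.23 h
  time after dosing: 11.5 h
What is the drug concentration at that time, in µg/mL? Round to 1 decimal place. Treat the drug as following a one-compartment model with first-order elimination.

2.3 µg/mL

k = ln2 / t½ = 0.693147 / 9.23 = 0.07510 h⁻¹
C = C₀ · e^(−k·t) = 5.390 × e^(−0.07510 × 11.5)
  = 5.390 × 0.4216 = 2.272 mg/L
(2.272 mg/L = 2.272 µg/mL)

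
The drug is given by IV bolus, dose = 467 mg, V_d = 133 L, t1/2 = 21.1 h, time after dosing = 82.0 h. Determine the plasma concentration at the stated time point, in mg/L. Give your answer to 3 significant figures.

0.237 mg/L

C₀ = Dose / Vd = 467.0 / 133 = 3.511 mg/L
k = ln2 / t½ = 0.693147 / 21.1 = 0.03285 h⁻¹
C = C₀ · e^(−k·t) = 3.511 × e^(−0.03285 × 82.0)
  = 3.511 × 0.06763 = 0.2374 mg/L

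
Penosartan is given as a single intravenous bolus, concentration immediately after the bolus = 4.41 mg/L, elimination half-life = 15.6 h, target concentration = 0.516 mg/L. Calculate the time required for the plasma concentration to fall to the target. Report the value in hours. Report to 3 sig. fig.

48.3 h

k = ln2 / t½ = 0.693147 / 15.6 = 0.04443 h⁻¹
t = ln(C₀ / C) / k = ln(4.410 / 0.516) / 0.04443
  = ln(8.547) / 0.04443 = 2.146 / 0.04443 = 48.30 h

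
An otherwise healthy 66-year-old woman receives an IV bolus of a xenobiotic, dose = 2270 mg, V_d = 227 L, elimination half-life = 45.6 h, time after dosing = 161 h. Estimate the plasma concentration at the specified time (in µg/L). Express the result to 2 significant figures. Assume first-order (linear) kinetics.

870 µg/L

C₀ = Dose / Vd = 2270 / 227 = 10.00 mg/L
k = ln2 / t½ = 0.693147 / 45.6 = 0.01520 h⁻¹
C = C₀ · e^(−k·t) = 10.00 × e^(−0.01520 × 161)
  = 10.00 × 0.08654 = 0.8654 mg/L
Convert: 0.8654 mg/L × 1000 = 865.4 µg/L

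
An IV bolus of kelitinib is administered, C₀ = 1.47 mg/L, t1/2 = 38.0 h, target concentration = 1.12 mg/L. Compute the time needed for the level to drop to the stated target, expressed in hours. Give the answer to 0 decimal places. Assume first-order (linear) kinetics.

k = ln2 / t½ = 0.693147 / 38.0 = 0.01824 h⁻¹
t = ln(C₀ / C) / k = ln(1.470 / 1.12) / 0.01824
  = ln(1.313) / 0.01824 = 0.2723 / 0.01824 = 14.93 h

15 h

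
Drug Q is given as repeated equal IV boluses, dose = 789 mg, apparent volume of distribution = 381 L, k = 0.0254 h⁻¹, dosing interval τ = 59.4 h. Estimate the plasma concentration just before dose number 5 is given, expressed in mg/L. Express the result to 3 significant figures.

0.587 mg/L

C₀ per dose = Dose / Vd = 789 / 381 = 2.071 mg/L
Fraction remaining after one interval: r = e^(−kτ) = e^(−0.02540 × 59.4) = 0.2212
Before dose 5, 4 doses have been given (aged 1τ, 2τ, 3τ, 4τ).
C_trough = C₀ × (r + r² + … + r^4) = C₀ × r(1−r^4)/(1−r)
        = 2.071 × 0.2212 × (1 − 0.002394) / (1 − 0.2212) = 0.5868 mg/L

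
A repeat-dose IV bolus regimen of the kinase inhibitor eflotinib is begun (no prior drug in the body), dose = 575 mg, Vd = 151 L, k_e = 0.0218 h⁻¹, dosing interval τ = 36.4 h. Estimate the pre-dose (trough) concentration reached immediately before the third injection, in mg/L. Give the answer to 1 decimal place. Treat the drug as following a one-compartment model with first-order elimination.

C₀ per dose = Dose / Vd = 575 / 151 = 3.808 mg/L
Fraction remaining after one interval: r = e^(−kτ) = e^(−0.02180 × 36.4) = 0.4523
Before dose 3, 2 doses have been given (aged 1τ, 2τ).
C_trough = C₀ × (r + r²) = 3.808 × (0.4523 + 0.2046) = 2.501 mg/L

2.5 mg/L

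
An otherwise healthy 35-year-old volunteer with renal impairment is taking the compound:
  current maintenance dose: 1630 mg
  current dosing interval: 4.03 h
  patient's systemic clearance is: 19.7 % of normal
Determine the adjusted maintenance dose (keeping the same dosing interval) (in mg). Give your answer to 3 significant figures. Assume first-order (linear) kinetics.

To keep the same average steady-state level, dosing rate must scale with clearance.
CL ratio = 19.7 / 100 = 0.1970
New dose (same interval) = 1630 × 0.1970 = 321.1 mg

321 mg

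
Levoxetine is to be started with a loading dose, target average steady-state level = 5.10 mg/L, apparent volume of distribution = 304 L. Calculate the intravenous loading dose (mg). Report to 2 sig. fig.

1600 mg

LD = Css × Vd = 5.10 × 304 = 1550 mg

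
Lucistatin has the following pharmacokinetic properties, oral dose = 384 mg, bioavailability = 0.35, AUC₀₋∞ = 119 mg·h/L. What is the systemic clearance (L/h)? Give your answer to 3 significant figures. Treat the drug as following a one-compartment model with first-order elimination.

1.13 L/h

CL = F·Dose / AUC = 0.35 × 384 / 119 = 1.129 L/h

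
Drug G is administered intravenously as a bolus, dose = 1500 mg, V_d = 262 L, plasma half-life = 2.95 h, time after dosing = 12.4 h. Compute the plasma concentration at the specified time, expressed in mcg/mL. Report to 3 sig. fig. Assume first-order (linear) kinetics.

0.311 mcg/mL

C₀ = Dose / Vd = 1500 / 262 = 5.725 mg/L
k = ln2 / t½ = 0.693147 / 2.95 = 0.2350 h⁻¹
C = C₀ · e^(−k·t) = 5.725 × e^(−0.2350 × 12.4)
  = 5.725 × 0.05426 = 0.3106 mg/L
(0.3106 mg/L = 0.3106 mcg/mL)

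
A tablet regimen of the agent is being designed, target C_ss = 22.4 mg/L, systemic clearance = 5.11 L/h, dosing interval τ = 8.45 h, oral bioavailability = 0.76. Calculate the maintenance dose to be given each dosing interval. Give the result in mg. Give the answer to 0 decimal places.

At steady state, F × (Dose/τ) = Css × CL.
Dose = Css × CL × τ / F = 22.4 × 5.110 × 8.45 / 0.76 = 1273 mg

1273 mg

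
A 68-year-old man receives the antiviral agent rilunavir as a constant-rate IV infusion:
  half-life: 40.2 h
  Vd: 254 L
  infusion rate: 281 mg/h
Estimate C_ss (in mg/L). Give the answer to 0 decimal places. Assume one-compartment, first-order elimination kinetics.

k = ln2 / t½ = 0.693147 / 40.2 = 0.01724 h⁻¹
CL = k × Vd = 0.01724 × 254 = 4.379 L/h
At steady state Css = R₀ / CL = 281 / 4.379 = 64.17 mg/L

64 mg/L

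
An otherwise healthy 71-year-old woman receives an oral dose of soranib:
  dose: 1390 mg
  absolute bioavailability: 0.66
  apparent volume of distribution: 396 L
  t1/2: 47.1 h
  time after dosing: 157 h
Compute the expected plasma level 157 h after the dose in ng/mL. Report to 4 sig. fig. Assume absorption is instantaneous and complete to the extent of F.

229.8 ng/mL

Amount reaching circulation = F × Dose = 0.66 × 1390 = 917.4 mg
C₀ = F·Dose / Vd = 917.4 / 396 = 2.317 mg/L
k = ln2 / t½ = 0.693147 / 47.1 = 0.01472 h⁻¹
C = C₀ · e^(−k·t) = 2.317 × e^(−0.01472 × 157)
  = 2.317 × 0.09916 = 0.2298 mg/L
Convert: 0.2298 mg/L × 1000 = 229.8 ng/mL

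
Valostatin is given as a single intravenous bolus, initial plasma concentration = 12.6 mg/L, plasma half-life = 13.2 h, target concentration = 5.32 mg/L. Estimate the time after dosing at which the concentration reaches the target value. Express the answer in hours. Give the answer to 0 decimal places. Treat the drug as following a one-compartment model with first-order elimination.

k = ln2 / t½ = 0.693147 / 13.2 = 0.05251 h⁻¹
t = ln(C₀ / C) / k = ln(12.60 / 5.32) / 0.05251
  = ln(2.368) / 0.05251 = 0.8620 / 0.05251 = 16.42 h

16 h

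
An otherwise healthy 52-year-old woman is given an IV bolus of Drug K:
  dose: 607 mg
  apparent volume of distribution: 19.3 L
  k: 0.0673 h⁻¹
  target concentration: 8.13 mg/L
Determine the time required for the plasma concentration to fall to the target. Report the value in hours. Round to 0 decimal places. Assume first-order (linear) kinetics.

20 h

C₀ = Dose / Vd = 607.0 / 19.3 = 31.45 mg/L
t = ln(C₀ / C) / k = ln(31.45 / 8.13) / 0.06730
  = ln(3.868) / 0.06730 = 1.353 / 0.06730 = 20.10 h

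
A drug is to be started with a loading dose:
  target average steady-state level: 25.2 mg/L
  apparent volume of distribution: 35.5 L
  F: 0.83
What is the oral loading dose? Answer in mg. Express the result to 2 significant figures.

1100 mg

LD = Css × Vd / F = 25.2 × 35.5 / 0.83 = 1078 mg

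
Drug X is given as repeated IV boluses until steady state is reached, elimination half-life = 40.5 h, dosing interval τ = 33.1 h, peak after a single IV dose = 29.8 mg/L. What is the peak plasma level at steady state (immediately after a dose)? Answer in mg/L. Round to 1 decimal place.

k = ln2 / t½ = 0.693147 / 40.5 = 0.01711 h⁻¹
e^(−kτ) = e^(−0.01711 × 33.1) = 0.5676
Accumulation ratio R = 1 / (1 − e^(−kτ)) = 1 / (1 − 0.5676) = 2.313
Steady-state peak = C₀ × R = 29.8 × 2.313 = 68.93 mg/L

68.9 mg/L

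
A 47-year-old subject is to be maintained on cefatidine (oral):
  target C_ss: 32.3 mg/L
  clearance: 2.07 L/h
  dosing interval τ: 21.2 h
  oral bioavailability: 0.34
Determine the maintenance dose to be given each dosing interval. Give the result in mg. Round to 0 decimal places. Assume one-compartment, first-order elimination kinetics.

4169 mg

At steady state, F × (Dose/τ) = Css × CL.
Dose = Css × CL × τ / F = 32.3 × 2.070 × 21.2 / 0.34 = 4169 mg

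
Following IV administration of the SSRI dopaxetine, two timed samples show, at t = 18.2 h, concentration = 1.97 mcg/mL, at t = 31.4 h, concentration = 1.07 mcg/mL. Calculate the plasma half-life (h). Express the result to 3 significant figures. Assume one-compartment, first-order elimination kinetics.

15.0 h

k = ln(C₁/C₂) / (t₂ − t₁) = ln(1.97/1.07) / (31.4 − 18.2)
  = 0.6104 / 13.20 = 0.04624 h⁻¹
t½ = ln2 / k = 0.693147 / 0.04624 = 14.99 h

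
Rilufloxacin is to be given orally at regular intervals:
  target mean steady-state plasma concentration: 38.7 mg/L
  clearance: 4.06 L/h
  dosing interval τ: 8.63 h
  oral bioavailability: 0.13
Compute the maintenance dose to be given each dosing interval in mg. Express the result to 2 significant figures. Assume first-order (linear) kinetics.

10000 mg

At steady state, F × (Dose/τ) = Css × CL.
Dose = Css × CL × τ / F = 38.7 × 4.060 × 8.63 / 0.13 = 10430 mg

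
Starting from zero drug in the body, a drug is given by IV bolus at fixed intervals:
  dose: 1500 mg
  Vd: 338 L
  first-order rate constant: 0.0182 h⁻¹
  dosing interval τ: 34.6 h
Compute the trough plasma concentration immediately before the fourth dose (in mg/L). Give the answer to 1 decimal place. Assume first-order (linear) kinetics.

C₀ per dose = Dose / Vd = 1500 / 338 = 4.438 mg/L
Fraction remaining after one interval: r = e^(−kτ) = e^(−0.01820 × 34.6) = 0.5327
Before dose 4, 3 doses have been given (aged 1τ, 2τ, 3τ).
C_trough = C₀ × (r + r² + … + r^3) = C₀ × r(1−r^3)/(1−r)
        = 4.438 × 0.5327 × (1 − 0.1512) / (1 − 0.5327) = 4.294 mg/L

4.3 mg/L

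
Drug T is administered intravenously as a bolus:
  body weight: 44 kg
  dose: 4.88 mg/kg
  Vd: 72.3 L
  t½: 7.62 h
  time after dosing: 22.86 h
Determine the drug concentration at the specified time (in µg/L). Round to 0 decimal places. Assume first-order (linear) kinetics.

371 µg/L

Total dose = 4.88 × 44 = 214.7 mg
C₀ = Dose / Vd = 214.7 / 72.3 = 2.970 mg/L
k = ln2 / t½ = 0.693147 / 7.62 = 0.09096 h⁻¹
t / t½ = 22.86 / 7.62 = 3 half-lives
C = C₀ × (1/2)^3 = 2.970 × 0.1250 = 0.3713 mg/L
Convert: 0.3713 mg/L × 1000 = 371.3 µg/L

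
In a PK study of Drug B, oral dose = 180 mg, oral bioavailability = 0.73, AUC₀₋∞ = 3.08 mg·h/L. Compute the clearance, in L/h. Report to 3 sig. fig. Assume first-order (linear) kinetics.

42.7 L/h

CL = F·Dose / AUC = 0.73 × 180 / 3.08 = 42.66 L/h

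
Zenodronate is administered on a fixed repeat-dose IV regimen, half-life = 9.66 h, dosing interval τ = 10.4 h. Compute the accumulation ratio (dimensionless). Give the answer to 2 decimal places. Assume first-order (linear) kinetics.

k = ln2 / t½ = 0.693147 / 9.66 = 0.07175 h⁻¹
e^(−kτ) = e^(−0.07175 × 10.4) = 0.4742
Accumulation ratio R = 1 / (1 − e^(−kτ)) = 1 / (1 − 0.4742) = 1.902

1.90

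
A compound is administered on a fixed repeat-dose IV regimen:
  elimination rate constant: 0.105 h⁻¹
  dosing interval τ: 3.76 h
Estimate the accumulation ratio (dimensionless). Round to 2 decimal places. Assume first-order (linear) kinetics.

3.07

e^(−kτ) = e^(−0.1050 × 3.76) = 0.6738
Accumulation ratio R = 1 / (1 − e^(−kτ)) = 1 / (1 − 0.6738) = 3.066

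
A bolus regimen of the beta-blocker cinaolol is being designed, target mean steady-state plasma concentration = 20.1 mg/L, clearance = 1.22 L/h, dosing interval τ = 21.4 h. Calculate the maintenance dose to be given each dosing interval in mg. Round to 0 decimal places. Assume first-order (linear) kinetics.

525 mg

At steady state, Dose/τ = Css × CL.
Dose = Css × CL × τ = 20.1 × 1.220 × 21.4 = 524.8 mg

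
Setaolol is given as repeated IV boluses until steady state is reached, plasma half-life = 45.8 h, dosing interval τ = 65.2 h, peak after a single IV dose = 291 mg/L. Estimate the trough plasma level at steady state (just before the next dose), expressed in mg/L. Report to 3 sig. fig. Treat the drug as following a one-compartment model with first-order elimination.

k = ln2 / t½ = 0.693147 / 45.8 = 0.01513 h⁻¹
e^(−kτ) = e^(−0.01513 × 65.2) = 0.3729
Accumulation ratio R = 1 / (1 − e^(−kτ)) = 1 / (1 − 0.3729) = 1.595
Steady-state trough = C₀ × R × e^(−kτ) = 291 × 1.595 × 0.3729 = 173.1 mg/L

173 mg/L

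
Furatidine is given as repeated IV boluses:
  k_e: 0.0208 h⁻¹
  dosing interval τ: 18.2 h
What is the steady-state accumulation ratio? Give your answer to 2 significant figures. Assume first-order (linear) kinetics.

e^(−kτ) = e^(−0.02080 × 18.2) = 0.6848
Accumulation ratio R = 1 / (1 − e^(−kτ)) = 1 / (1 − 0.6848) = 3.173

3.2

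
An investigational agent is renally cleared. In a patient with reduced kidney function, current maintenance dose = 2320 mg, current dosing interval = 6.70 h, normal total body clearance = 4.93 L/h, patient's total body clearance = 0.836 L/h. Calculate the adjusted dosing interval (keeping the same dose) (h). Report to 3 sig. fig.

To keep the same average steady-state level, dosing rate must scale with clearance.
CL ratio = 0.836 / 4.93 = 0.1696
New interval (same dose) = 6.70 / 0.1696 = 39.50 h

39.5 h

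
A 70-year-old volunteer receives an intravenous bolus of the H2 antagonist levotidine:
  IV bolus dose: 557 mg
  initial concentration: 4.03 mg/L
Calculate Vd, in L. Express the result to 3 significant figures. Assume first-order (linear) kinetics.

138 L

Vd = Dose / C₀ = 557.0 / 4.03 = 138.2 L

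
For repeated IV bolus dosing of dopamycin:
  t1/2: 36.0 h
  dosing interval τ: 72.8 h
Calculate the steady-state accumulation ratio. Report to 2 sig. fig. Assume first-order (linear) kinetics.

1.3

k = ln2 / t½ = 0.693147 / 36.0 = 0.01925 h⁻¹
e^(−kτ) = e^(−0.01925 × 72.8) = 0.2463
Accumulation ratio R = 1 / (1 − e^(−kτ)) = 1 / (1 − 0.2463) = 1.327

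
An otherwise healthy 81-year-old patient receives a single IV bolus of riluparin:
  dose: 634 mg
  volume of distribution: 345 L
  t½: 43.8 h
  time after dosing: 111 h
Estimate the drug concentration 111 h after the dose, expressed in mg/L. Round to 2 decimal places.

0.32 mg/L

C₀ = Dose / Vd = 634.0 / 345 = 1.838 mg/L
k = ln2 / t½ = 0.693147 / 43.8 = 0.01583 h⁻¹
C = C₀ · e^(−k·t) = 1.838 × e^(−0.01583 × 111)
  = 1.838 × 0.1725 = 0.3171 mg/L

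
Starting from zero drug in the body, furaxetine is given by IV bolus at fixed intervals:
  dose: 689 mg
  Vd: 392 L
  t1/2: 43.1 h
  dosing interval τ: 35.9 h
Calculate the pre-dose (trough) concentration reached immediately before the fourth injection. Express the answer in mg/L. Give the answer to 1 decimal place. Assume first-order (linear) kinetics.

C₀ per dose = Dose / Vd = 689 / 392 = 1.758 mg/L
k = ln2 / t½ = 0.693147 / 43.1 = 0.01608 h⁻¹
Fraction remaining after one interval: r = e^(−kτ) = e^(−0.01608 × 35.9) = 0.5614
Before dose 4, 3 doses have been given (aged 1τ, 2τ, 3τ).
C_trough = C₀ × (r + r² + … + r^3) = C₀ × r(1−r^3)/(1−r)
        = 1.758 × 0.5614 × (1 − 0.1769) / (1 − 0.5614) = 1.852 mg/L

1.9 mg/L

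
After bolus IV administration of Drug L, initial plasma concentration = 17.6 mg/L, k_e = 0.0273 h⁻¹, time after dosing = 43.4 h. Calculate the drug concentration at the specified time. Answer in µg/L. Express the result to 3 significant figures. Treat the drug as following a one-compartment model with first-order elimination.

C = C₀ · e^(−k·t) = 17.60 × e^(−0.02730 × 43.4)
  = 17.60 × 0.3058 = 5.382 mg/L
Convert: 5.382 mg/L × 1000 = 5382 µg/L

5380 µg/L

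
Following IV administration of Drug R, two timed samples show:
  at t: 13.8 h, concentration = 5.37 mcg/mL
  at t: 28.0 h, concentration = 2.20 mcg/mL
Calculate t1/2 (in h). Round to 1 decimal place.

k = ln(C₁/C₂) / (t₂ − t₁) = ln(5.37/2.20) / (28.0 − 13.8)
  = 0.8924 / 14.20 = 0.06285 h⁻¹
t½ = ln2 / k = 0.693147 / 0.06285 = 11.03 h

11.0 h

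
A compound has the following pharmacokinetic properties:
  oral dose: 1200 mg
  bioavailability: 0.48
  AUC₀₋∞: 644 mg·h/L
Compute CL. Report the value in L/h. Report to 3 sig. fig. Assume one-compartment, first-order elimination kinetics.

0.894 L/h

CL = F·Dose / AUC = 0.48 × 1200 / 644 = 0.8944 L/h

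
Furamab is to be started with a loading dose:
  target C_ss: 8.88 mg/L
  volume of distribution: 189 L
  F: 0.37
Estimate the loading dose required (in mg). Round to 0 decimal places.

LD = Css × Vd / F = 8.88 × 189 / 0.37 = 4536 mg

4536 mg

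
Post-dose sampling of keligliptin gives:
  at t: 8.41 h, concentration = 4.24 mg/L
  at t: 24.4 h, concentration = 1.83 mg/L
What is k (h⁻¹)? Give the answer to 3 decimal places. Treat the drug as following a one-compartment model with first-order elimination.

k = ln(C₁/C₂) / (t₂ − t₁) = ln(4.24/1.83) / (24.4 − 8.41)
  = 0.8402 / 15.99 = 0.05255 h⁻¹

0.053 h⁻¹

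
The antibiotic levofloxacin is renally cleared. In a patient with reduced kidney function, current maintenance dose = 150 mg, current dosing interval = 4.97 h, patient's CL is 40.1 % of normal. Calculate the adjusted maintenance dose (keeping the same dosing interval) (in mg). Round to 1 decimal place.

To keep the same average steady-state level, dosing rate must scale with clearance.
CL ratio = 40.1 / 100 = 0.4010
New dose (same interval) = 150 × 0.4010 = 60.15 mg

60.2 mg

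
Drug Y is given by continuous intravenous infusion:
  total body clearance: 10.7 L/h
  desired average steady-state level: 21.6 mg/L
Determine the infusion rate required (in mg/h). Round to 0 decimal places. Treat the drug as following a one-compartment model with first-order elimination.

231 mg/h

At steady state, infusion rate R₀ = Css × CL = 21.6 × 10.70 = 231.1 mg/h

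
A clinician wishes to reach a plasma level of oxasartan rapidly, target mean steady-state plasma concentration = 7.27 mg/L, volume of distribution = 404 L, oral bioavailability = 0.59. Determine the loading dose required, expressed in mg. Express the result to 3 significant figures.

4980 mg

LD = Css × Vd / F = 7.27 × 404 / 0.59 = 4978 mg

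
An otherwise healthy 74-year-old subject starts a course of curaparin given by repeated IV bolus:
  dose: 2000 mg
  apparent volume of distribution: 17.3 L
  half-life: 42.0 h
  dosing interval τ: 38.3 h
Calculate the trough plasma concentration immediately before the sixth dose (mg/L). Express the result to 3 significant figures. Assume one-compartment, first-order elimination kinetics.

C₀ per dose = Dose / Vd = 2000 / 17.3 = 115.6 mg/L
k = ln2 / t½ = 0.693147 / 42.0 = 0.01650 h⁻¹
Fraction remaining after one interval: r = e^(−kτ) = e^(−0.01650 × 38.3) = 0.5316
Before dose 6, 5 doses have been given (aged 1τ, 2τ, 3τ, 4τ, 5τ).
C_trough = C₀ × (r + r² + … + r^5) = C₀ × r(1−r^5)/(1−r)
        = 115.6 × 0.5316 × (1 − 0.04245) / (1 − 0.5316) = 125.6 mg/L

126 mg/L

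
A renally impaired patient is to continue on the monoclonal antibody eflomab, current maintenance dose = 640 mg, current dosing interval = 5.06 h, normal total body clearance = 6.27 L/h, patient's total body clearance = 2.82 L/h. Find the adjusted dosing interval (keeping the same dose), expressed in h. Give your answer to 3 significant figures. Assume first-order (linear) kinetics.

To keep the same average steady-state level, dosing rate must scale with clearance.
CL ratio = 2.82 / 6.27 = 0.4498
New interval (same dose) = 5.06 / 0.4498 = 11.25 h

11.3 h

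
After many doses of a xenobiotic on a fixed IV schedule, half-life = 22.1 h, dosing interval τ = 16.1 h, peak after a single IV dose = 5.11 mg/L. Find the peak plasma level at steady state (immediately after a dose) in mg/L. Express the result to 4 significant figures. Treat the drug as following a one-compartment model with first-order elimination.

12.89 mg/L

k = ln2 / t½ = 0.693147 / 22.1 = 0.03136 h⁻¹
e^(−kτ) = e^(−0.03136 × 16.1) = 0.6036
Accumulation ratio R = 1 / (1 − e^(−kτ)) = 1 / (1 − 0.6036) = 2.523
Steady-state peak = C₀ × R = 5.11 × 2.523 = 12.89 mg/L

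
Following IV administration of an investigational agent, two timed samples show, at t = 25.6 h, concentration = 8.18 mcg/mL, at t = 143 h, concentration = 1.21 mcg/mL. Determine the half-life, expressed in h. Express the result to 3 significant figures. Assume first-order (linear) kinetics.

k = ln(C₁/C₂) / (t₂ − t₁) = ln(8.18/1.21) / (143 − 25.6)
  = 1.911 / 117.4 = 0.01628 h⁻¹
t½ = ln2 / k = 0.693147 / 0.01628 = 42.58 h

42.6 h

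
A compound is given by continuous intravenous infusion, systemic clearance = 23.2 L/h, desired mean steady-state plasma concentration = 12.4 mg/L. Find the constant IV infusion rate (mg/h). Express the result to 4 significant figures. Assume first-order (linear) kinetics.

287.7 mg/h

At steady state, infusion rate R₀ = Css × CL = 12.4 × 23.20 = 287.7 mg/h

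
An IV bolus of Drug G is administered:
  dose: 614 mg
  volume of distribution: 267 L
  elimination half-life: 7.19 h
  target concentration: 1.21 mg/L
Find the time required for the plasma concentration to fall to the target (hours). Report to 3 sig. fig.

C₀ = Dose / Vd = 614.0 / 267 = 2.300 mg/L
k = ln2 / t½ = 0.693147 / 7.19 = 0.09640 h⁻¹
t = ln(C₀ / C) / k = ln(2.300 / 1.21) / 0.09640
  = ln(1.901) / 0.09640 = 0.6424 / 0.09640 = 6.664 h

6.66 h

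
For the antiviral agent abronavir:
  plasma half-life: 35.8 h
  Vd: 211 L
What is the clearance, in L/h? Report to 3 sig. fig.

k = ln2 / t½ = 0.693147 / 35.8 = 0.01936 h⁻¹
CL = k × Vd = 0.01936 × 211 = 4.085 L/h

4.09 L/h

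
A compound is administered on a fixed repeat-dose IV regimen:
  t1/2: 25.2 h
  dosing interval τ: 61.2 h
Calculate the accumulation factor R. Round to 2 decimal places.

k = ln2 / t½ = 0.693147 / 25.2 = 0.02751 h⁻¹
e^(−kτ) = e^(−0.02751 × 61.2) = 0.1857
Accumulation ratio R = 1 / (1 − e^(−kτ)) = 1 / (1 − 0.1857) = 1.228

1.23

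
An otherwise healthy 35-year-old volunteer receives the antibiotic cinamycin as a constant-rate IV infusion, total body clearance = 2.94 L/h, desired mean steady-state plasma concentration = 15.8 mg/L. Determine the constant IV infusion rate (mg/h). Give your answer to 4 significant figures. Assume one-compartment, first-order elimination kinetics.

At steady state, infusion rate R₀ = Css × CL = 15.8 × 2.940 = 46.45 mg/h

46.45 mg/h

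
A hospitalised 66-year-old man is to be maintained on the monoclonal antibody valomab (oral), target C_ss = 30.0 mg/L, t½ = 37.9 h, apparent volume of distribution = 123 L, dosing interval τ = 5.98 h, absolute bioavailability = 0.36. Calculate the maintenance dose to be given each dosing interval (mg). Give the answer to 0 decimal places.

1121 mg

k = ln2 / t½ = 0.693147 / 37.9 = 0.01829 h⁻¹
CL = k × Vd = 0.01829 × 123 = 2.250 L/h
At steady state, F × (Dose/τ) = Css × CL.
Dose = Css × CL × τ / F = 30.0 × 2.250 × 5.98 / 0.36 = 1121 mg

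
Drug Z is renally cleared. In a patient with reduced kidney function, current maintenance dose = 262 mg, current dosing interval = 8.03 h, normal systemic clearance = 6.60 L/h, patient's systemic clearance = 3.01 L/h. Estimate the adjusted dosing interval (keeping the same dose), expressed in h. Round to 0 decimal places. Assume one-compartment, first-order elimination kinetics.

To keep the same average steady-state level, dosing rate must scale with clearance.
CL ratio = 3.01 / 6.60 = 0.4561
New interval (same dose) = 8.03 / 0.4561 = 17.61 h

18 h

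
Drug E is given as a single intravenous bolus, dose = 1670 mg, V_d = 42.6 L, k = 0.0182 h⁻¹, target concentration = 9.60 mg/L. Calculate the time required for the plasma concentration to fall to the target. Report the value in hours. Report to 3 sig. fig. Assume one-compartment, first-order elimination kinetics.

77.3 h

C₀ = Dose / Vd = 1670 / 42.6 = 39.20 mg/L
t = ln(C₀ / C) / k = ln(39.20 / 9.60) / 0.01820
  = ln(4.083) / 0.01820 = 1.407 / 0.01820 = 77.31 h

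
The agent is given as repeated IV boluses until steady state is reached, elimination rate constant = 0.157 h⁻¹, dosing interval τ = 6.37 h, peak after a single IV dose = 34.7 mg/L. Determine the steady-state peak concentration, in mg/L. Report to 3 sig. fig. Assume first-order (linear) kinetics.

54.9 mg/L

e^(−kτ) = e^(−0.1570 × 6.37) = 0.3678
Accumulation ratio R = 1 / (1 − e^(−kτ)) = 1 / (1 − 0.3678) = 1.582
Steady-state peak = C₀ × R = 34.7 × 1.582 = 54.90 mg/L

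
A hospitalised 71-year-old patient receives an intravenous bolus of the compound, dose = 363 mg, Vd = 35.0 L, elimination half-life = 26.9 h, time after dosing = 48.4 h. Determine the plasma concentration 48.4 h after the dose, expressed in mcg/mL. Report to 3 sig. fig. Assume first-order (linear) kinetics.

2.98 mcg/mL

C₀ = Dose / Vd = 363.0 / 35.0 = 10.37 mg/L
k = ln2 / t½ = 0.693147 / 26.9 = 0.02577 h⁻¹
C = C₀ · e^(−k·t) = 10.37 × e^(−0.02577 × 48.4)
  = 10.37 × 0.2873 = 2.979 mg/L
(2.979 mg/L = 2.979 mcg/mL)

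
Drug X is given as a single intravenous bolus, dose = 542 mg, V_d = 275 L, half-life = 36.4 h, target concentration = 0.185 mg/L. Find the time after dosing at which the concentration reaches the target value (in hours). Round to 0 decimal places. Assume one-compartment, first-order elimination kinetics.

C₀ = Dose / Vd = 542.0 / 275 = 1.971 mg/L
k = ln2 / t½ = 0.693147 / 36.4 = 0.01904 h⁻¹
t = ln(C₀ / C) / k = ln(1.971 / 0.185) / 0.01904
  = ln(10.65) / 0.01904 = 2.366 / 0.01904 = 124.3 h

124 h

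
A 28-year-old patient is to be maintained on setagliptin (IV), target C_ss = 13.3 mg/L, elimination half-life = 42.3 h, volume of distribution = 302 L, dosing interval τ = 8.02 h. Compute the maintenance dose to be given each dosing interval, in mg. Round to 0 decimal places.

k = ln2 / t½ = 0.693147 / 42.3 = 0.01639 h⁻¹
CL = k × Vd = 0.01639 × 302 = 4.950 L/h
At steady state, Dose/τ = Css × CL.
Dose = Css × CL × τ = 13.3 × 4.950 × 8.02 = 528.0 mg

528 mg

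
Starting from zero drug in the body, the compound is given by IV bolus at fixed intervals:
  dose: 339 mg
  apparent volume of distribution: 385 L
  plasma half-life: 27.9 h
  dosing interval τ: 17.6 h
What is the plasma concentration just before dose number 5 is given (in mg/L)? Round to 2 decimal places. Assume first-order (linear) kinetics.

C₀ per dose = Dose / Vd = 339 / 385 = 0.8805 mg/L
k = ln2 / t½ = 0.693147 / 27.9 = 0.02484 h⁻¹
Fraction remaining after one interval: r = e^(−kτ) = e^(−0.02484 × 17.6) = 0.6459
Before dose 5, 4 doses have been given (aged 1τ, 2τ, 3τ, 4τ).
C_trough = C₀ × (r + r² + … + r^4) = C₀ × r(1−r^4)/(1−r)
        = 0.8805 × 0.6459 × (1 − 0.1740) / (1 − 0.6459) = 1.327 mg/L

1.33 mg/L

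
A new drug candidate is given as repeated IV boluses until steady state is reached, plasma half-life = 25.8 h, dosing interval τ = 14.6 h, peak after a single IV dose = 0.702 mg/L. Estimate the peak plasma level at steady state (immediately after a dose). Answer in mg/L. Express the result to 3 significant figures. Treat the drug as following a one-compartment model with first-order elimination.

2.16 mg/L

k = ln2 / t½ = 0.693147 / 25.8 = 0.02687 h⁻¹
e^(−kτ) = e^(−0.02687 × 14.6) = 0.6755
Accumulation ratio R = 1 / (1 − e^(−kτ)) = 1 / (1 − 0.6755) = 3.082
Steady-state peak = C₀ × R = 0.702 × 3.082 = 2.164 mg/L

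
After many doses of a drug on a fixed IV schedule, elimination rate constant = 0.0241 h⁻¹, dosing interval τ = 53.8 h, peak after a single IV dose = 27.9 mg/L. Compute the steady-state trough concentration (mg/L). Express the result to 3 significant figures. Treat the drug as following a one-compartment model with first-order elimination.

10.5 mg/L

e^(−kτ) = e^(−0.02410 × 53.8) = 0.2735
Accumulation ratio R = 1 / (1 − e^(−kτ)) = 1 / (1 − 0.2735) = 1.376
Steady-state trough = C₀ × R × e^(−kτ) = 27.9 × 1.376 × 0.2735 = 10.50 mg/L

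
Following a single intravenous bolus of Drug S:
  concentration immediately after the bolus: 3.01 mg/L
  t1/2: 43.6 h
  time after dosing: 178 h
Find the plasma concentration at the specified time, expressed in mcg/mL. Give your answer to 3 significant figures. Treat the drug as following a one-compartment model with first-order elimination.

k = ln2 / t½ = 0.693147 / 43.6 = 0.01590 h⁻¹
C = C₀ · e^(−k·t) = 3.010 × e^(−0.01590 × 178)
  = 3.010 × 0.05900 = 0.1776 mg/L
(0.1776 mg/L = 0.1776 mcg/mL)

0.178 mcg/mL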